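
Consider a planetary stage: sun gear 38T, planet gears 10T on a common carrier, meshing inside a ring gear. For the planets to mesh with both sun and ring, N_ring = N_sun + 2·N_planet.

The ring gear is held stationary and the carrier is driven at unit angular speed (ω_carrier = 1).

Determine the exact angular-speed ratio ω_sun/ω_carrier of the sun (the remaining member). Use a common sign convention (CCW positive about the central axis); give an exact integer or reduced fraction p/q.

48/19

N_ring = 38 + 2·10 = 58
38(ω_s−ω_c) = −58(ω_r−ω_c),  ω_r=0, ω_c=1
ω_s = 1 − (58/38)(0−1) = 48/19
ω_s/ω_c = 48/19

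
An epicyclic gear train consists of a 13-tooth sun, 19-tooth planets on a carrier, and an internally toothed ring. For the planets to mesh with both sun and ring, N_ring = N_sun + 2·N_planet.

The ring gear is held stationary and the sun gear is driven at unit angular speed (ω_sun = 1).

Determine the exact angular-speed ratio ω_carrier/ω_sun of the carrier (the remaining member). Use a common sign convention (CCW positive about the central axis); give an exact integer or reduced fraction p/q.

N_ring = 13 + 2·19 = 51
13(ω_s−ω_c) = −51(ω_r−ω_c),  ω_r=0, ω_s=1
13(1−ω_c) = −51(0−ω_c)  ⇒  64ω_c = 13  ⇒  ω_c = 13/64
ω_c/ω_s = 13/64

13/64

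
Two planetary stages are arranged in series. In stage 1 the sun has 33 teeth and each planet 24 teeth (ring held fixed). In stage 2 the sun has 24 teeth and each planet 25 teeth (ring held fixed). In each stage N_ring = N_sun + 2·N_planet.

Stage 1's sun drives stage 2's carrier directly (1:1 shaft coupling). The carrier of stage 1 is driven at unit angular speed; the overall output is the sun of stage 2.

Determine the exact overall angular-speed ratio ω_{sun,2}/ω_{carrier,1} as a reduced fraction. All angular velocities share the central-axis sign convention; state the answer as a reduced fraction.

Stage 1: N_ring = 33 + 2·24 = 81
Stage 1: 33(ω_s−ω_c) = −81(ω_r−ω_c),  ω_r=0, ω_c=1
Stage 1: ω_s = 1 − (81/33)(0−1) = 38/11
  ⇒ ω_s¹/ω_c¹ = 38/11
Stage 2: N_ring = 24 + 2·25 = 74
Stage 2: 24(ω_s−ω_c) = −74(ω_r−ω_c),  ω_r=0, ω_c=1
Stage 2: ω_s = 1 − (74/24)(0−1) = 49/12
  ⇒ ω_s²/ω_c² = 49/12
Coupling ω_c² = ω_s¹ ⇒ overall = 38/11 × 49/12 = 931/66

931/66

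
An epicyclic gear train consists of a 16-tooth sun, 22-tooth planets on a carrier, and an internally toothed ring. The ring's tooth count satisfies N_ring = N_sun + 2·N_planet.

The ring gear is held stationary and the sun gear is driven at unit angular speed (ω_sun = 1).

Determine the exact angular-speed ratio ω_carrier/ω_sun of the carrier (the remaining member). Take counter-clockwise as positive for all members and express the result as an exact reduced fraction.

N_ring = 16 + 2·22 = 60
16(ω_s−ω_c) = −60(ω_r−ω_c),  ω_r=0, ω_s=1
16(1−ω_c) = −60(0−ω_c)  ⇒  76ω_c = 16  ⇒  ω_c = 4/19
ω_c/ω_s = 4/19

4/19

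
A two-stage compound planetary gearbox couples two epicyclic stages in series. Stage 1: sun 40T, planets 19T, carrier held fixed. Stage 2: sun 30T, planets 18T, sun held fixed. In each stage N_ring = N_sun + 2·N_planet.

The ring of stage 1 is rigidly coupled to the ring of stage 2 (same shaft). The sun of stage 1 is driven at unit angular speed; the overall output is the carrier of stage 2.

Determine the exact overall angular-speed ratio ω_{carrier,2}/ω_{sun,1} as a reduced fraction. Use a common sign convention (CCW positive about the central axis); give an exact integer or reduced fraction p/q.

Stage 1: N_ring = 40 + 2·19 = 78
Stage 1: 40(ω_s−ω_c) = −78(ω_r−ω_c),  ω_c=0, ω_s=1
Stage 1: ω_r = 0 − (40/78)(1−0) = -20/39
  ⇒ ω_r¹/ω_s¹ = -20/39
Stage 2: N_ring = 30 + 2·18 = 66
Stage 2: 30(ω_s−ω_c) = −66(ω_r−ω_c),  ω_s=0, ω_r=1
Stage 2: 30(0−ω_c) = −66(1−ω_c)  ⇒  96ω_c = 66  ⇒  ω_c = 11/16
  ⇒ ω_c²/ω_r² = 11/16
Coupling ω_r² = ω_r¹ ⇒ overall = -20/39 × 11/16 = -55/156

-55/156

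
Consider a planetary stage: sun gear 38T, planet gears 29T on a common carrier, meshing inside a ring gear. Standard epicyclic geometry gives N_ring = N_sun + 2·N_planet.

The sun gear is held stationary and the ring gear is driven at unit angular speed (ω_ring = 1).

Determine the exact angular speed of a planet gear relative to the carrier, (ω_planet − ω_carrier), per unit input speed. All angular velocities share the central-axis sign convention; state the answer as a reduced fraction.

1824/1943

N_ring = 38 + 2·29 = 96
38(ω_s−ω_c) = −96(ω_r−ω_c),  ω_s=0, ω_r=1
38(0−ω_c) = −96(1−ω_c)  ⇒  134ω_c = 96  ⇒  ω_c = 48/67
sun–planet: 38·(0−48/67) = −29·(ω_p−ω_c)  ⇒  ω_p−ω_c = −(38/29)·(-48/67) = 1824/1943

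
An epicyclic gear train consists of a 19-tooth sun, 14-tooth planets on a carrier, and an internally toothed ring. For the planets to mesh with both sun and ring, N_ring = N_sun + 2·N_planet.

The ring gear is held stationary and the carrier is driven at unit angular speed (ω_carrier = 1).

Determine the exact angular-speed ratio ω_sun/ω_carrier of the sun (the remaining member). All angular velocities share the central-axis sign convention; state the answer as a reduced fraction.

N_ring = 19 + 2·14 = 47
19(ω_s−ω_c) = −47(ω_r−ω_c),  ω_r=0, ω_c=1
ω_s = 1 − (47/19)(0−1) = 66/19
ω_s/ω_c = 66/19

66/19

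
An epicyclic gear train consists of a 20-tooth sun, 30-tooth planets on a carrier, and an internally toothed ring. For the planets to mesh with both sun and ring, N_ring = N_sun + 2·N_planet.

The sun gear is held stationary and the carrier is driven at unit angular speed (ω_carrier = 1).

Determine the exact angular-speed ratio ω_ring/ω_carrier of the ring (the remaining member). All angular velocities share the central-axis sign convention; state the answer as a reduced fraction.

5/4

N_ring = 20 + 2·30 = 80
20(ω_s−ω_c) = −80(ω_r−ω_c),  ω_s=0, ω_c=1
ω_r = 1 − (20/80)(0−1) = 5/4
ω_r/ω_c = 5/4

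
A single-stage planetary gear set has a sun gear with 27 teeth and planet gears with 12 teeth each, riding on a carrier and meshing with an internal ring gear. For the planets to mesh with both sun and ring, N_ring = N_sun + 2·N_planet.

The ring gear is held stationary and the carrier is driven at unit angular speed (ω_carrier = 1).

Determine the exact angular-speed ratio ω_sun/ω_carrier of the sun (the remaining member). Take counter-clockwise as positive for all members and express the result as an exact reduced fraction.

N_ring = 27 + 2·12 = 51
27(ω_s−ω_c) = −51(ω_r−ω_c),  ω_r=0, ω_c=1
ω_s = 1 − (51/27)(0−1) = 26/9
ω_s/ω_c = 26/9

26/9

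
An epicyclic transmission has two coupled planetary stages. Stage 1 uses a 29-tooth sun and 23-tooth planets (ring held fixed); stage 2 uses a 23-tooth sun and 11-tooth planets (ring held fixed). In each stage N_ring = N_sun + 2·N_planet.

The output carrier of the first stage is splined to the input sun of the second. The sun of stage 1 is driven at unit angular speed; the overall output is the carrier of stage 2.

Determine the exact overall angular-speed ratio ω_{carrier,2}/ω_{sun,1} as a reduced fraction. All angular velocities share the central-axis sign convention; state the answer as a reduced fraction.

Stage 1: N_ring = 29 + 2·23 = 75
Stage 1: 29(ω_s−ω_c) = −75(ω_r−ω_c),  ω_r=0, ω_s=1
Stage 1: 29(1−ω_c) = −75(0−ω_c)  ⇒  104ω_c = 29  ⇒  ω_c = 29/104
  ⇒ ω_c¹/ω_s¹ = 29/104
Stage 2: N_ring = 23 + 2·11 = 45
Stage 2: 23(ω_s−ω_c) = −45(ω_r−ω_c),  ω_r=0, ω_s=1
Stage 2: 23(1−ω_c) = −45(0−ω_c)  ⇒  68ω_c = 23  ⇒  ω_c = 23/68
  ⇒ ω_c²/ω_s² = 23/68
Coupling ω_s² = ω_c¹ ⇒ overall = 29/104 × 23/68 = 667/7072

667/7072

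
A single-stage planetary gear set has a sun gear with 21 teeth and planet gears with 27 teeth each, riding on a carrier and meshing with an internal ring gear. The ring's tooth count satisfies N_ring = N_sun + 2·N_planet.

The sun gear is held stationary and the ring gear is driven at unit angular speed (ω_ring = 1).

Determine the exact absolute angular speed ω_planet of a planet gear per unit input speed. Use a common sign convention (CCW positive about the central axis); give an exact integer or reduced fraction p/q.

N_ring = 21 + 2·27 = 75
21(ω_s−ω_c) = −75(ω_r−ω_c),  ω_s=0, ω_r=1
21(0−ω_c) = −75(1−ω_c)  ⇒  96ω_c = 75  ⇒  ω_c = 25/32
sun–planet: 21·(0−25/32) = −27·(ω_p−ω_c)  ⇒  ω_p−ω_c = −(21/27)·(-25/32) = 175/288
ω_p = 25/32 + 175/288 = 25/18

25/18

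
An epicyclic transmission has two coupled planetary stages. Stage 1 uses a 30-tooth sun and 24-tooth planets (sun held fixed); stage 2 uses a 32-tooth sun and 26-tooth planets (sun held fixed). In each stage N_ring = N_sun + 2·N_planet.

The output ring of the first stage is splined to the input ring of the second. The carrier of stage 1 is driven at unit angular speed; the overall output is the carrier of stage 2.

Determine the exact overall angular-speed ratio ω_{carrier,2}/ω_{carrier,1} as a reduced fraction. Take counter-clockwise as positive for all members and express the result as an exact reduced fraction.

378/377

Stage 1: N_ring = 30 + 2·24 = 78
Stage 1: 30(ω_s−ω_c) = −78(ω_r−ω_c),  ω_s=0, ω_c=1
Stage 1: ω_r = 1 − (30/78)(0−1) = 18/13
  ⇒ ω_r¹/ω_c¹ = 18/13
Stage 2: N_ring = 32 + 2·26 = 84
Stage 2: 32(ω_s−ω_c) = −84(ω_r−ω_c),  ω_s=0, ω_r=1
Stage 2: 32(0−ω_c) = −84(1−ω_c)  ⇒  116ω_c = 84  ⇒  ω_c = 21/29
  ⇒ ω_c²/ω_r² = 21/29
Coupling ω_r² = ω_r¹ ⇒ overall = 18/13 × 21/29 = 378/377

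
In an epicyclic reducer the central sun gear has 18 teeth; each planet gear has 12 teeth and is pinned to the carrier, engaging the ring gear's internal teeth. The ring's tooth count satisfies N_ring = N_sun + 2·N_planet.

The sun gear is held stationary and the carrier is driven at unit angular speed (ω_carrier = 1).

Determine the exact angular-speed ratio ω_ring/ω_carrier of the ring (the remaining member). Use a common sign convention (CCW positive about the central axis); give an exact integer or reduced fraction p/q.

10/7

N_ring = 18 + 2·12 = 42
18(ω_s−ω_c) = −42(ω_r−ω_c),  ω_s=0, ω_c=1
ω_r = 1 − (18/42)(0−1) = 10/7
ω_r/ω_c = 10/7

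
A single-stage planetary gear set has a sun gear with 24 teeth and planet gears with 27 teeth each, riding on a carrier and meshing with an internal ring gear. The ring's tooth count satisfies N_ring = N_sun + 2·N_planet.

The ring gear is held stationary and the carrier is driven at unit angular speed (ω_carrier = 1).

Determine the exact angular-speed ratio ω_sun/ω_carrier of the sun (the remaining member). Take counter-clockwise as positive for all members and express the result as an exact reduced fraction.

N_ring = 24 + 2·27 = 78
24(ω_s−ω_c) = −78(ω_r−ω_c),  ω_r=0, ω_c=1
ω_s = 1 − (78/24)(0−1) = 17/4
ω_s/ω_c = 17/4

17/4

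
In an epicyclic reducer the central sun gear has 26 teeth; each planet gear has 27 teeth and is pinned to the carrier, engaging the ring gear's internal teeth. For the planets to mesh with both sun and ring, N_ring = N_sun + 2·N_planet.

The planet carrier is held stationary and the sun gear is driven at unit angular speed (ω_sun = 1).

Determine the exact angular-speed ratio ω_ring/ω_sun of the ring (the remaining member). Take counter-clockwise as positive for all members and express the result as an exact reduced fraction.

N_ring = 26 + 2·27 = 80
26(ω_s−ω_c) = −80(ω_r−ω_c),  ω_c=0, ω_s=1
ω_r = 0 − (26/80)(1−0) = -13/40
ω_r/ω_s = -13/40

-13/40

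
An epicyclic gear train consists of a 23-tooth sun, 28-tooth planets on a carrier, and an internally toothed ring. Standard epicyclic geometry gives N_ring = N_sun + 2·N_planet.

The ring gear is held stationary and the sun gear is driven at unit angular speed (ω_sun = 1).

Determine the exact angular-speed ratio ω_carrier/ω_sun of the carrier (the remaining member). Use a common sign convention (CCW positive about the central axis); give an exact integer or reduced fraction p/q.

23/102

N_ring = 23 + 2·28 = 79
23(ω_s−ω_c) = −79(ω_r−ω_c),  ω_r=0, ω_s=1
23(1−ω_c) = −79(0−ω_c)  ⇒  102ω_c = 23  ⇒  ω_c = 23/102
ω_c/ω_s = 23/102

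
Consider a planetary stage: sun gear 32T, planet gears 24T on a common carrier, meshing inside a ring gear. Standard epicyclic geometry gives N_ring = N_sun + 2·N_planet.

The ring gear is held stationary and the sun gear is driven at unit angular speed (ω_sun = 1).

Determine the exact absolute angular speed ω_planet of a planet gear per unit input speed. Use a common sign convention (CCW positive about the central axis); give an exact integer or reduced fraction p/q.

N_ring = 32 + 2·24 = 80
32(ω_s−ω_c) = −80(ω_r−ω_c),  ω_r=0, ω_s=1
32(1−ω_c) = −80(0−ω_c)  ⇒  112ω_c = 32  ⇒  ω_c = 2/7
sun–planet: 32·(1−2/7) = −24·(ω_p−ω_c)  ⇒  ω_p−ω_c = −(32/24)·(5/7) = -20/21
ω_p = 2/7 − 20/21 = -2/3

-2/3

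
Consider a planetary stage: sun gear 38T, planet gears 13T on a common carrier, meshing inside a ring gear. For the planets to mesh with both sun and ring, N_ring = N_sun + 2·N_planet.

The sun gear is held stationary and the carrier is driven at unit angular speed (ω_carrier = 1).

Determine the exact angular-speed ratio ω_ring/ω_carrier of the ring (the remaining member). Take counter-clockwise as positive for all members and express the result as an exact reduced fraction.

51/32

N_ring = 38 + 2·13 = 64
38(ω_s−ω_c) = −64(ω_r−ω_c),  ω_s=0, ω_c=1
ω_r = 1 − (38/64)(0−1) = 51/32
ω_r/ω_c = 51/32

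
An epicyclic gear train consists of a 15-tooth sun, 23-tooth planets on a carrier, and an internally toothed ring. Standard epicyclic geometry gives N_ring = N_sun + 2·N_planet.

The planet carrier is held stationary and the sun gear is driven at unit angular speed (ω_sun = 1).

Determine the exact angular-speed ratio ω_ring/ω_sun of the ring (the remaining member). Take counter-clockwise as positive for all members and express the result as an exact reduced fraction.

-15/61

N_ring = 15 + 2·23 = 61
15(ω_s−ω_c) = −61(ω_r−ω_c),  ω_c=0, ω_s=1
ω_r = 0 − (15/61)(1−0) = -15/61
ω_r/ω_s = -15/61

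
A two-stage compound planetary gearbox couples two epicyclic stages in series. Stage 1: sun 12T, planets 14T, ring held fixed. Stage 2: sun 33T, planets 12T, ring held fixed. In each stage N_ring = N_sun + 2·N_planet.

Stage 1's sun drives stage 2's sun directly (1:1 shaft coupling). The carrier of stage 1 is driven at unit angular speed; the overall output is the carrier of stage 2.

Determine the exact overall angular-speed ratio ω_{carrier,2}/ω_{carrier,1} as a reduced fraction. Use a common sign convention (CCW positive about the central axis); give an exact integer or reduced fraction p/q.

143/90

Stage 1: N_ring = 12 + 2·14 = 40
Stage 1: 12(ω_s−ω_c) = −40(ω_r−ω_c),  ω_r=0, ω_c=1
Stage 1: ω_s = 1 − (40/12)(0−1) = 13/3
  ⇒ ω_s¹/ω_c¹ = 13/3
Stage 2: N_ring = 33 + 2·12 = 57
Stage 2: 33(ω_s−ω_c) = −57(ω_r−ω_c),  ω_r=0, ω_s=1
Stage 2: 33(1−ω_c) = −57(0−ω_c)  ⇒  90ω_c = 33  ⇒  ω_c = 11/30
  ⇒ ω_c²/ω_s² = 11/30
Coupling ω_s² = ω_s¹ ⇒ overall = 13/3 × 11/30 = 143/90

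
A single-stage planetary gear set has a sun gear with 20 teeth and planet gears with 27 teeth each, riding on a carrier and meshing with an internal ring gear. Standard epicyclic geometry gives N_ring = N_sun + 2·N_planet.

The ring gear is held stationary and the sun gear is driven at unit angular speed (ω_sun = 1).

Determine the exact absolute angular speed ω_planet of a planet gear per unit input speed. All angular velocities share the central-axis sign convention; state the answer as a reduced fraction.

-10/27

N_ring = 20 + 2·27 = 74
20(ω_s−ω_c) = −74(ω_r−ω_c),  ω_r=0, ω_s=1
20(1−ω_c) = −74(0−ω_c)  ⇒  94ω_c = 20  ⇒  ω_c = 10/47
sun–planet: 20·(1−10/47) = −27·(ω_p−ω_c)  ⇒  ω_p−ω_c = −(20/27)·(37/47) = -740/1269
ω_p = 10/47 − 740/1269 = -10/27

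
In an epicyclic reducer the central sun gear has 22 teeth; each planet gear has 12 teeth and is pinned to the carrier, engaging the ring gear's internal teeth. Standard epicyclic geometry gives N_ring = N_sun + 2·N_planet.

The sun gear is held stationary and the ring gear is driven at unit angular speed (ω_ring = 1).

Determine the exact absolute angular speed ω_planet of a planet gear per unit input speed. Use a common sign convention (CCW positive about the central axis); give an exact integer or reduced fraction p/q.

23/12

N_ring = 22 + 2·12 = 46
22(ω_s−ω_c) = −46(ω_r−ω_c),  ω_s=0, ω_r=1
22(0−ω_c) = −46(1−ω_c)  ⇒  68ω_c = 46  ⇒  ω_c = 23/34
sun–planet: 22·(0−23/34) = −12·(ω_p−ω_c)  ⇒  ω_p−ω_c = −(22/12)·(-23/34) = 253/204
ω_p = 23/34 + 253/204 = 23/12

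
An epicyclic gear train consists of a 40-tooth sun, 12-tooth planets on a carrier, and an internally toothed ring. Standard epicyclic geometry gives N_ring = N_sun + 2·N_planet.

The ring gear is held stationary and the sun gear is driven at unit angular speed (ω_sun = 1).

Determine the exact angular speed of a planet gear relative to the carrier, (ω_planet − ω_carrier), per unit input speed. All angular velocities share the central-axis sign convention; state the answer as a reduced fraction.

-80/39

N_ring = 40 + 2·12 = 64
40(ω_s−ω_c) = −64(ω_r−ω_c),  ω_r=0, ω_s=1
40(1−ω_c) = −64(0−ω_c)  ⇒  104ω_c = 40  ⇒  ω_c = 5/13
sun–planet: 40·(1−5/13) = −12·(ω_p−ω_c)  ⇒  ω_p−ω_c = −(40/12)·(8/13) = -80/39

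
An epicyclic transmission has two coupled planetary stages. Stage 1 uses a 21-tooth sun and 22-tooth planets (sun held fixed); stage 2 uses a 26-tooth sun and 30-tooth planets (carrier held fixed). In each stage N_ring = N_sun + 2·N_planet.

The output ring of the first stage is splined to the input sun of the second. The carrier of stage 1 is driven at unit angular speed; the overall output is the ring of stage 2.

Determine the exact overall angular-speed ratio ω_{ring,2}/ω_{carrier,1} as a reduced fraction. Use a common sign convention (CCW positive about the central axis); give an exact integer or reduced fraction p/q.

-2/5

Stage 1: N_ring = 21 + 2·22 = 65
Stage 1: 21(ω_s−ω_c) = −65(ω_r−ω_c),  ω_s=0, ω_c=1
Stage 1: ω_r = 1 − (21/65)(0−1) = 86/65
  ⇒ ω_r¹/ω_c¹ = 86/65
Stage 2: N_ring = 26 + 2·30 = 86
Stage 2: 26(ω_s−ω_c) = −86(ω_r−ω_c),  ω_c=0, ω_s=1
Stage 2: ω_r = 0 − (26/86)(1−0) = -13/43
  ⇒ ω_r²/ω_s² = -13/43
Coupling ω_s² = ω_r¹ ⇒ overall = 86/65 × -13/43 = -2/5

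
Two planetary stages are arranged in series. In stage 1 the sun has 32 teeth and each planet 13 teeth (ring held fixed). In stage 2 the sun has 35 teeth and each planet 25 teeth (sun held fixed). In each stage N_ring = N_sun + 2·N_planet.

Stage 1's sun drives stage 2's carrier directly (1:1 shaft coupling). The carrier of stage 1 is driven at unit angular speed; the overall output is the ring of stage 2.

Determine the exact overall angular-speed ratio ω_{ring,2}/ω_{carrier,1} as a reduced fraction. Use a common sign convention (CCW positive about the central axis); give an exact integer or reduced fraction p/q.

Stage 1: N_ring = 32 + 2·13 = 58
Stage 1: 32(ω_s−ω_c) = −58(ω_r−ω_c),  ω_r=0, ω_c=1
Stage 1: ω_s = 1 − (58/32)(0−1) = 45/16
  ⇒ ω_s¹/ω_c¹ = 45/16
Stage 2: N_ring = 35 + 2·25 = 85
Stage 2: 35(ω_s−ω_c) = −85(ω_r−ω_c),  ω_s=0, ω_c=1
Stage 2: ω_r = 1 − (35/85)(0−1) = 24/17
  ⇒ ω_r²/ω_c² = 24/17
Coupling ω_c² = ω_s¹ ⇒ overall = 45/16 × 24/17 = 135/34

135/34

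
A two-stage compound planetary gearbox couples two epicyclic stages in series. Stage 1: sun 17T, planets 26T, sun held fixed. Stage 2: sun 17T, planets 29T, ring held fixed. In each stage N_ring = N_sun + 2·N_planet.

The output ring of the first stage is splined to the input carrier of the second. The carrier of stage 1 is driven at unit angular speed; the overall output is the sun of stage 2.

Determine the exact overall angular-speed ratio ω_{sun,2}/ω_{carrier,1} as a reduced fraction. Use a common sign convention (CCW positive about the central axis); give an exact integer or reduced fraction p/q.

Stage 1: N_ring = 17 + 2·26 = 69
Stage 1: 17(ω_s−ω_c) = −69(ω_r−ω_c),  ω_s=0, ω_c=1
Stage 1: ω_r = 1 − (17/69)(0−1) = 86/69
  ⇒ ω_r¹/ω_c¹ = 86/69
Stage 2: N_ring = 17 + 2·29 = 75
Stage 2: 17(ω_s−ω_c) = −75(ω_r−ω_c),  ω_r=0, ω_c=1
Stage 2: ω_s = 1 − (75/17)(0−1) = 92/17
  ⇒ ω_s²/ω_c² = 92/17
Coupling ω_c² = ω_r¹ ⇒ overall = 86/69 × 92/17 = 344/51

344/51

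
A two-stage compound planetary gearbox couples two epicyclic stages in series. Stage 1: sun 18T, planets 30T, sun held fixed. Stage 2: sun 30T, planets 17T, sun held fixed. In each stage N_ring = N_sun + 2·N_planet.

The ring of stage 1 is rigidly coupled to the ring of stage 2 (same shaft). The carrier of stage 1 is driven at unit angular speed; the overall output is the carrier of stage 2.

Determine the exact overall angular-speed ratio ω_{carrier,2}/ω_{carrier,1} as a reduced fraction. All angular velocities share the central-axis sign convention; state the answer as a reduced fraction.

512/611

Stage 1: N_ring = 18 + 2·30 = 78
Stage 1: 18(ω_s−ω_c) = −78(ω_r−ω_c),  ω_s=0, ω_c=1
Stage 1: ω_r = 1 − (18/78)(0−1) = 16/13
  ⇒ ω_r¹/ω_c¹ = 16/13
Stage 2: N_ring = 30 + 2·17 = 64
Stage 2: 30(ω_s−ω_c) = −64(ω_r−ω_c),  ω_s=0, ω_r=1
Stage 2: 30(0−ω_c) = −64(1−ω_c)  ⇒  94ω_c = 64  ⇒  ω_c = 32/47
  ⇒ ω_c²/ω_r² = 32/47
Coupling ω_r² = ω_r¹ ⇒ overall = 16/13 × 32/47 = 512/611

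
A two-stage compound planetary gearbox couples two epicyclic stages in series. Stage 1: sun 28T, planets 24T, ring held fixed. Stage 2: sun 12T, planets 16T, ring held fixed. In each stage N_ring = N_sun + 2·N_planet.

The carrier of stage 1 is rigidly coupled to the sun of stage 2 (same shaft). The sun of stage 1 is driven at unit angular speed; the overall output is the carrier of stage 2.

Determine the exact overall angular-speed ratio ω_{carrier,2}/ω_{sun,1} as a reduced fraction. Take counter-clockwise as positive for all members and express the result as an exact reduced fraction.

Stage 1: N_ring = 28 + 2·24 = 76
Stage 1: 28(ω_s−ω_c) = −76(ω_r−ω_c),  ω_r=0, ω_s=1
Stage 1: 28(1−ω_c) = −76(0−ω_c)  ⇒  104ω_c = 28  ⇒  ω_c = 7/26
  ⇒ ω_c¹/ω_s¹ = 7/26
Stage 2: N_ring = 12 + 2·16 = 44
Stage 2: 12(ω_s−ω_c) = −44(ω_r−ω_c),  ω_r=0, ω_s=1
Stage 2: 12(1−ω_c) = −44(0−ω_c)  ⇒  56ω_c = 12  ⇒  ω_c = 3/14
  ⇒ ω_c²/ω_s² = 3/14
Coupling ω_s² = ω_c¹ ⇒ overall = 7/26 × 3/14 = 3/52

3/52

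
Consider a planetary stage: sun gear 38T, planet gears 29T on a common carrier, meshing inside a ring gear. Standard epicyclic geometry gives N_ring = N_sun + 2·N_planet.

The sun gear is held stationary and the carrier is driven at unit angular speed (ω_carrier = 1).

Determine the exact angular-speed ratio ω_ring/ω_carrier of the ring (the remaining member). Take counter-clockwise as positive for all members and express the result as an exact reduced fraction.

67/48

N_ring = 38 + 2·29 = 96
38(ω_s−ω_c) = −96(ω_r−ω_c),  ω_s=0, ω_c=1
ω_r = 1 − (38/96)(0−1) = 67/48
ω_r/ω_c = 67/48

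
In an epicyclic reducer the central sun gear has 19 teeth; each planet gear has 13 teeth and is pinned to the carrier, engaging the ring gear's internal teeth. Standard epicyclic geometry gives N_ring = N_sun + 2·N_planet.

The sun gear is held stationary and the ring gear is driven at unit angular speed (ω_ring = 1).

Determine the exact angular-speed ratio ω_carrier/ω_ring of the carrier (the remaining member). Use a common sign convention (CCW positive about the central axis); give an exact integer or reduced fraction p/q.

N_ring = 19 + 2·13 = 45
19(ω_s−ω_c) = −45(ω_r−ω_c),  ω_s=0, ω_r=1
19(0−ω_c) = −45(1−ω_c)  ⇒  64ω_c = 45  ⇒  ω_c = 45/64
ω_c/ω_r = 45/64

45/64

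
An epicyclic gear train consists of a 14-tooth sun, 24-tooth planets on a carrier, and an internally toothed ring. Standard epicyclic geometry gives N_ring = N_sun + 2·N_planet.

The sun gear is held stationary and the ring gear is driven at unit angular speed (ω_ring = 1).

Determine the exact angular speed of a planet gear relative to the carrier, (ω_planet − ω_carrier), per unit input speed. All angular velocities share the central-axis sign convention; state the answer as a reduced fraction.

N_ring = 14 + 2·24 = 62
14(ω_s−ω_c) = −62(ω_r−ω_c),  ω_s=0, ω_r=1
14(0−ω_c) = −62(1−ω_c)  ⇒  76ω_c = 62  ⇒  ω_c = 31/38
sun–planet: 14·(0−31/38) = −24·(ω_p−ω_c)  ⇒  ω_p−ω_c = −(14/24)·(-31/38) = 217/456

217/456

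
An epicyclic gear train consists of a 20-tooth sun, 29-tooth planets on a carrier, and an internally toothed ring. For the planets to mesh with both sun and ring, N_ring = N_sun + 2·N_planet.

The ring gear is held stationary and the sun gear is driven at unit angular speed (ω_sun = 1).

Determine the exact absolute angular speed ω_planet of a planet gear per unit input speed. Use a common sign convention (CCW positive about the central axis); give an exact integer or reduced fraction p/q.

N_ring = 20 + 2·29 = 78
20(ω_s−ω_c) = −78(ω_r−ω_c),  ω_r=0, ω_s=1
20(1−ω_c) = −78(0−ω_c)  ⇒  98ω_c = 20  ⇒  ω_c = 10/49
sun–planet: 20·(1−10/49) = −29·(ω_p−ω_c)  ⇒  ω_p−ω_c = −(20/29)·(39/49) = -780/1421
ω_p = 10/49 − 780/1421 = -10/29

-10/29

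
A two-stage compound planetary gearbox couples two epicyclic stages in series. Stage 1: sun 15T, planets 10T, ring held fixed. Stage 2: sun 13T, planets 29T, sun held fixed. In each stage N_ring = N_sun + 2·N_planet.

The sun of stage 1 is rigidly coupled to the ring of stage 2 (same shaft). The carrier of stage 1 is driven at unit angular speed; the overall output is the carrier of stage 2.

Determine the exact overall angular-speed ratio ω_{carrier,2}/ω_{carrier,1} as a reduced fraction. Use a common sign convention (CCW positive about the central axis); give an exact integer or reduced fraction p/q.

Stage 1: N_ring = 15 + 2·10 = 35
Stage 1: 15(ω_s−ω_c) = −35(ω_r−ω_c),  ω_r=0, ω_c=1
Stage 1: ω_s = 1 − (35/15)(0−1) = 10/3
  ⇒ ω_s¹/ω_c¹ = 10/3
Stage 2: N_ring = 13 + 2·29 = 71
Stage 2: 13(ω_s−ω_c) = −71(ω_r−ω_c),  ω_s=0, ω_r=1
Stage 2: 13(0−ω_c) = −71(1−ω_c)  ⇒  84ω_c = 71  ⇒  ω_c = 71/84
  ⇒ ω_c²/ω_r² = 71/84
Coupling ω_r² = ω_s¹ ⇒ overall = 10/3 × 71/84 = 355/126

355/126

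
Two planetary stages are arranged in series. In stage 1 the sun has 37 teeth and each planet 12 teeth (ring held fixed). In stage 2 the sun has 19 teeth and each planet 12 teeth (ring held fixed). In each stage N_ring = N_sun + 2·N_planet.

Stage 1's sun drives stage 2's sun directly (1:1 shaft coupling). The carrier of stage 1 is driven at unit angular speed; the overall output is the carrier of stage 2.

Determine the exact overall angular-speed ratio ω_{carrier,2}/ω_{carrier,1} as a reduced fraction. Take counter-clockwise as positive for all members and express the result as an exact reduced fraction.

Stage 1: N_ring = 37 + 2·12 = 61
Stage 1: 37(ω_s−ω_c) = −61(ω_r−ω_c),  ω_r=0, ω_c=1
Stage 1: ω_s = 1 − (61/37)(0−1) = 98/37
  ⇒ ω_s¹/ω_c¹ = 98/37
Stage 2: N_ring = 19 + 2·12 = 43
Stage 2: 19(ω_s−ω_c) = −43(ω_r−ω_c),  ω_r=0, ω_s=1
Stage 2: 19(1−ω_c) = −43(0−ω_c)  ⇒  62ω_c = 19  ⇒  ω_c = 19/62
  ⇒ ω_c²/ω_s² = 19/62
Coupling ω_s² = ω_s¹ ⇒ overall = 98/37 × 19/62 = 931/1147

931/1147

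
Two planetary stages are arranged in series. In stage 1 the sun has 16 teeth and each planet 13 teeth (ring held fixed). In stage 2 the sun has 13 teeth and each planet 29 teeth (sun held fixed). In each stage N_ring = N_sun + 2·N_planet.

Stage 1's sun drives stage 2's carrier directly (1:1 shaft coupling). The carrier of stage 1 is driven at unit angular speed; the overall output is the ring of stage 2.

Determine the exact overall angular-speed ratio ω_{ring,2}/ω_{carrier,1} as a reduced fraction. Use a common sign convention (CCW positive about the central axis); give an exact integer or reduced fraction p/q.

609/142

Stage 1: N_ring = 16 + 2·13 = 42
Stage 1: 16(ω_s−ω_c) = −42(ω_r−ω_c),  ω_r=0, ω_c=1
Stage 1: ω_s = 1 − (42/16)(0−1) = 29/8
  ⇒ ω_s¹/ω_c¹ = 29/8
Stage 2: N_ring = 13 + 2·29 = 71
Stage 2: 13(ω_s−ω_c) = −71(ω_r−ω_c),  ω_s=0, ω_c=1
Stage 2: ω_r = 1 − (13/71)(0−1) = 84/71
  ⇒ ω_r²/ω_c² = 84/71
Coupling ω_c² = ω_s¹ ⇒ overall = 29/8 × 84/71 = 609/142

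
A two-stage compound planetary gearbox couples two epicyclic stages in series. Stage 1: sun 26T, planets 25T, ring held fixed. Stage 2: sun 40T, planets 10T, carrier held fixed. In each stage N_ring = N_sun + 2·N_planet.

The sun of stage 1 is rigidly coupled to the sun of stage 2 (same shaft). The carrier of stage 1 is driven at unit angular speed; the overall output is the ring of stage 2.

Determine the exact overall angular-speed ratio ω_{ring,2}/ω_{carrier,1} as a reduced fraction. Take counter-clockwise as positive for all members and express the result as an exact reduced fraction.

Stage 1: N_ring = 26 + 2·25 = 76
Stage 1: 26(ω_s−ω_c) = −76(ω_r−ω_c),  ω_r=0, ω_c=1
Stage 1: ω_s = 1 − (76/26)(0−1) = 51/13
  ⇒ ω_s¹/ω_c¹ = 51/13
Stage 2: N_ring = 40 + 2·10 = 60
Stage 2: 40(ω_s−ω_c) = −60(ω_r−ω_c),  ω_c=0, ω_s=1
Stage 2: ω_r = 0 − (40/60)(1−0) = -2/3
  ⇒ ω_r²/ω_s² = -2/3
Coupling ω_s² = ω_s¹ ⇒ overall = 51/13 × -2/3 = -34/13

-34/13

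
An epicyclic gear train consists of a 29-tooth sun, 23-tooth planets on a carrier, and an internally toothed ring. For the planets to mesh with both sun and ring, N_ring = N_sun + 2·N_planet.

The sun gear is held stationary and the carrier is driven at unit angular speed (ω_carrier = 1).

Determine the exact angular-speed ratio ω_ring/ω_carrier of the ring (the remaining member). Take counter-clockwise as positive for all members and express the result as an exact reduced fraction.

N_ring = 29 + 2·23 = 75
29(ω_s−ω_c) = −75(ω_r−ω_c),  ω_s=0, ω_c=1
ω_r = 1 − (29/75)(0−1) = 104/75
ω_r/ω_c = 104/75

104/75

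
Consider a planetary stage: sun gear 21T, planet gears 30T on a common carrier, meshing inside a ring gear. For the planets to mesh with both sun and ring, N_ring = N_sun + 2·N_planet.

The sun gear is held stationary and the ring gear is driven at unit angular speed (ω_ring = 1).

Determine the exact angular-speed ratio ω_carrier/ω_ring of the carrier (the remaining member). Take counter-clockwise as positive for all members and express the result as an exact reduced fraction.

27/34

N_ring = 21 + 2·30 = 81
21(ω_s−ω_c) = −81(ω_r−ω_c),  ω_s=0, ω_r=1
21(0−ω_c) = −81(1−ω_c)  ⇒  102ω_c = 81  ⇒  ω_c = 27/34
ω_c/ω_r = 27/34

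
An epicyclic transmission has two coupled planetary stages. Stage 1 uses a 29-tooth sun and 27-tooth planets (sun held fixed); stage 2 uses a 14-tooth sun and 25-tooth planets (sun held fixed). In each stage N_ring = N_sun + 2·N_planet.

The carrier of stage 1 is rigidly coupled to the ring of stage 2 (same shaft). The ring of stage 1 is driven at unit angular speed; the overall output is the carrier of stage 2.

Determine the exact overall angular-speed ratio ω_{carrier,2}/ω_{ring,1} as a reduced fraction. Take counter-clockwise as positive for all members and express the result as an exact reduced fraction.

Stage 1: N_ring = 29 + 2·27 = 83
Stage 1: 29(ω_s−ω_c) = −83(ω_r−ω_c),  ω_s=0, ω_r=1
Stage 1: 29(0−ω_c) = −83(1−ω_c)  ⇒  112ω_c = 83  ⇒  ω_c = 83/112
  ⇒ ω_c¹/ω_r¹ = 83/112
Stage 2: N_ring = 14 + 2·25 = 64
Stage 2: 14(ω_s−ω_c) = −64(ω_r−ω_c),  ω_s=0, ω_r=1
Stage 2: 14(0−ω_c) = −64(1−ω_c)  ⇒  78ω_c = 64  ⇒  ω_c = 32/39
  ⇒ ω_c²/ω_r² = 32/39
Coupling ω_r² = ω_c¹ ⇒ overall = 83/112 × 32/39 = 166/273

166/273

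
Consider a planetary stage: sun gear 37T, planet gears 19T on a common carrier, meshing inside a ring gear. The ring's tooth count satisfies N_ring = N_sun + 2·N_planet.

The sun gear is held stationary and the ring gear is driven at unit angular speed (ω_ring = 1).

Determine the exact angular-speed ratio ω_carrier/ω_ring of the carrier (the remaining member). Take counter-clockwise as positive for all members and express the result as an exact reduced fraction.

75/112

N_ring = 37 + 2·19 = 75
37(ω_s−ω_c) = −75(ω_r−ω_c),  ω_s=0, ω_r=1
37(0−ω_c) = −75(1−ω_c)  ⇒  112ω_c = 75  ⇒  ω_c = 75/112
ω_c/ω_r = 75/112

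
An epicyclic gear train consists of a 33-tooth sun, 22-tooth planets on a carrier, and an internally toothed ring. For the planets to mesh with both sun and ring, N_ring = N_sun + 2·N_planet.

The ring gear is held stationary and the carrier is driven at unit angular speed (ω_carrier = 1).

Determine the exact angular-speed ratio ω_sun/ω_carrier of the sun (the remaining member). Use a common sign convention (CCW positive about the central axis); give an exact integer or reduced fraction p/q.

N_ring = 33 + 2·22 = 77
33(ω_s−ω_c) = −77(ω_r−ω_c),  ω_r=0, ω_c=1
ω_s = 1 − (77/33)(0−1) = 10/3
ω_s/ω_c = 10/3

10/3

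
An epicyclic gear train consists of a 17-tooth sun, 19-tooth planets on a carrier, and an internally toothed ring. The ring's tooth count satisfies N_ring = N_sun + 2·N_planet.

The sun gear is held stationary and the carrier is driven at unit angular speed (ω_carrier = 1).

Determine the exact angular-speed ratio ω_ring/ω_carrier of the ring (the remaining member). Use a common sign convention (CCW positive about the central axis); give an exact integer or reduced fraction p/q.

72/55

N_ring = 17 + 2·19 = 55
17(ω_s−ω_c) = −55(ω_r−ω_c),  ω_s=0, ω_c=1
ω_r = 1 − (17/55)(0−1) = 72/55
ω_r/ω_c = 72/55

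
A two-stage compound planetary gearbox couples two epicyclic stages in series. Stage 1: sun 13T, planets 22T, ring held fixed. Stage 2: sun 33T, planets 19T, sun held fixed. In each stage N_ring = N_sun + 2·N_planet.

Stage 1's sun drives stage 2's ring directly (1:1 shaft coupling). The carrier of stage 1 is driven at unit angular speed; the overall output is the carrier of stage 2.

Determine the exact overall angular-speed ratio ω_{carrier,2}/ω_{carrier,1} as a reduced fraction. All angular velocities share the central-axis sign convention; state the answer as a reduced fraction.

2485/676

Stage 1: N_ring = 13 + 2·22 = 57
Stage 1: 13(ω_s−ω_c) = −57(ω_r−ω_c),  ω_r=0, ω_c=1
Stage 1: ω_s = 1 − (57/13)(0−1) = 70/13
  ⇒ ω_s¹/ω_c¹ = 70/13
Stage 2: N_ring = 33 + 2·19 = 71
Stage 2: 33(ω_s−ω_c) = −71(ω_r−ω_c),  ω_s=0, ω_r=1
Stage 2: 33(0−ω_c) = −71(1−ω_c)  ⇒  104ω_c = 71  ⇒  ω_c = 71/104
  ⇒ ω_c²/ω_r² = 71/104
Coupling ω_r² = ω_s¹ ⇒ overall = 70/13 × 71/104 = 2485/676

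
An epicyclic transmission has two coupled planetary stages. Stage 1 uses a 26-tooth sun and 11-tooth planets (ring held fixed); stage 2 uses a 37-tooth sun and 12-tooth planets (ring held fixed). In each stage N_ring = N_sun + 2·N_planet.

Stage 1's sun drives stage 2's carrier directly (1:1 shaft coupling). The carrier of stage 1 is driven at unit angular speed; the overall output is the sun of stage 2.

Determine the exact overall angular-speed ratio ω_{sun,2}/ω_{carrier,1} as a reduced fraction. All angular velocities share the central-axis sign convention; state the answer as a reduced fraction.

98/13

Stage 1: N_ring = 26 + 2·11 = 48
Stage 1: 26(ω_s−ω_c) = −48(ω_r−ω_c),  ω_r=0, ω_c=1
Stage 1: ω_s = 1 − (48/26)(0−1) = 37/13
  ⇒ ω_s¹/ω_c¹ = 37/13
Stage 2: N_ring = 37 + 2·12 = 61
Stage 2: 37(ω_s−ω_c) = −61(ω_r−ω_c),  ω_r=0, ω_c=1
Stage 2: ω_s = 1 − (61/37)(0−1) = 98/37
  ⇒ ω_s²/ω_c² = 98/37
Coupling ω_c² = ω_s¹ ⇒ overall = 37/13 × 98/37 = 98/13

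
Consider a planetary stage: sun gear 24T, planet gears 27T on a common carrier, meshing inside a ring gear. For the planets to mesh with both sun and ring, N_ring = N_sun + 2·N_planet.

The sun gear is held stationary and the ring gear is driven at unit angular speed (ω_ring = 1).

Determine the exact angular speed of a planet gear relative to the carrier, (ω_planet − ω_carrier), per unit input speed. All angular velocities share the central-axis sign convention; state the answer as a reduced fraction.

104/153

N_ring = 24 + 2·27 = 78
24(ω_s−ω_c) = −78(ω_r−ω_c),  ω_s=0, ω_r=1
24(0−ω_c) = −78(1−ω_c)  ⇒  102ω_c = 78  ⇒  ω_c = 13/17
sun–planet: 24·(0−13/17) = −27·(ω_p−ω_c)  ⇒  ω_p−ω_c = −(24/27)·(-13/17) = 104/153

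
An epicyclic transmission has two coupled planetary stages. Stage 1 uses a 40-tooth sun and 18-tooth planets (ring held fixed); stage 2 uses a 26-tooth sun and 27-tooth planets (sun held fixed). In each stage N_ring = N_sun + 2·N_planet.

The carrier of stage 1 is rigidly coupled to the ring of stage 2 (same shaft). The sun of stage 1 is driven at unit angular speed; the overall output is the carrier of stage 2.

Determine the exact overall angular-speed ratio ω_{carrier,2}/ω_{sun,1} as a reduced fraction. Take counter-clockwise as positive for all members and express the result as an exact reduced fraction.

400/1537

Stage 1: N_ring = 40 + 2·18 = 76
Stage 1: 40(ω_s−ω_c) = −76(ω_r−ω_c),  ω_r=0, ω_s=1
Stage 1: 40(1−ω_c) = −76(0−ω_c)  ⇒  116ω_c = 40  ⇒  ω_c = 10/29
  ⇒ ω_c¹/ω_s¹ = 10/29
Stage 2: N_ring = 26 + 2·27 = 80
Stage 2: 26(ω_s−ω_c) = −80(ω_r−ω_c),  ω_s=0, ω_r=1
Stage 2: 26(0−ω_c) = −80(1−ω_c)  ⇒  106ω_c = 80  ⇒  ω_c = 40/53
  ⇒ ω_c²/ω_r² = 40/53
Coupling ω_r² = ω_c¹ ⇒ overall = 10/29 × 40/53 = 400/1537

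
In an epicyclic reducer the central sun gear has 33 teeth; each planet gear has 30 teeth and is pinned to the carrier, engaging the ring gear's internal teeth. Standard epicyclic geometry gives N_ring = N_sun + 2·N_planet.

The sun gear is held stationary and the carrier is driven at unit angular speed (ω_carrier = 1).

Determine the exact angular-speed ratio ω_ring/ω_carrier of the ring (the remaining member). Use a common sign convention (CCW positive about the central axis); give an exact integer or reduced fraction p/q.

42/31

N_ring = 33 + 2·30 = 93
33(ω_s−ω_c) = −93(ω_r−ω_c),  ω_s=0, ω_c=1
ω_r = 1 − (33/93)(0−1) = 42/31
ω_r/ω_c = 42/31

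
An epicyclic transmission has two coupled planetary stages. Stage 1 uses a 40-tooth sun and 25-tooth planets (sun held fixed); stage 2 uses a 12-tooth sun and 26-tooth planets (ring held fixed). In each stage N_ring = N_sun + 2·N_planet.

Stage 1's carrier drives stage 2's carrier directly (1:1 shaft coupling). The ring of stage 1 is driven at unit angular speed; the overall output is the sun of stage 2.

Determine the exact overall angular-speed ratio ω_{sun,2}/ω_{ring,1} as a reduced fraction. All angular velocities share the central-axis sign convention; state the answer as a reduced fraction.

57/13

Stage 1: N_ring = 40 + 2·25 = 90
Stage 1: 40(ω_s−ω_c) = −90(ω_r−ω_c),  ω_s=0, ω_r=1
Stage 1: 40(0−ω_c) = −90(1−ω_c)  ⇒  130ω_c = 90  ⇒  ω_c = 9/13
  ⇒ ω_c¹/ω_r¹ = 9/13
Stage 2: N_ring = 12 + 2·26 = 64
Stage 2: 12(ω_s−ω_c) = −64(ω_r−ω_c),  ω_r=0, ω_c=1
Stage 2: ω_s = 1 − (64/12)(0−1) = 19/3
  ⇒ ω_s²/ω_c² = 19/3
Coupling ω_c² = ω_c¹ ⇒ overall = 9/13 × 19/3 = 57/13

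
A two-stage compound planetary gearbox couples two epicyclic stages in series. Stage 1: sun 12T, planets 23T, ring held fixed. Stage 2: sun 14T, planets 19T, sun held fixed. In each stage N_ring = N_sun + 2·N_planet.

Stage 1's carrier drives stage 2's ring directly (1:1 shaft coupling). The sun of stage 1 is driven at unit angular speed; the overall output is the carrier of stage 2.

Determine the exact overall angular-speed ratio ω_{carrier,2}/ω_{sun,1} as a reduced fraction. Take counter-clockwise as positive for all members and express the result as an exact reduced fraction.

Stage 1: N_ring = 12 + 2·23 = 58
Stage 1: 12(ω_s−ω_c) = −58(ω_r−ω_c),  ω_r=0, ω_s=1
Stage 1: 12(1−ω_c) = −58(0−ω_c)  ⇒  70ω_c = 12  ⇒  ω_c = 6/35
  ⇒ ω_c¹/ω_s¹ = 6/35
Stage 2: N_ring = 14 + 2·19 = 52
Stage 2: 14(ω_s−ω_c) = −52(ω_r−ω_c),  ω_s=0, ω_r=1
Stage 2: 14(0−ω_c) = −52(1−ω_c)  ⇒  66ω_c = 52  ⇒  ω_c = 26/33
  ⇒ ω_c²/ω_r² = 26/33
Coupling ω_r² = ω_c¹ ⇒ overall = 6/35 × 26/33 = 52/385

52/385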